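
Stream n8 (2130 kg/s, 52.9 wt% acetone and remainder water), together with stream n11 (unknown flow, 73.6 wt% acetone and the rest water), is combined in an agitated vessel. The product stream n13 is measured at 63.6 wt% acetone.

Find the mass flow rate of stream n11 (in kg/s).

2279 kg/s

Let n11 be the unknown flow. Total out = 2130 + n11.
acetone balance: 1126.8 + 0.736·n11 = 0.636·(2130 + n11)
(0.736 − 0.636)·n11 = 0.636×2130 − 1126.8 = 227.91
n11 = 227.91 / 0.100 = 2279.1 kg/s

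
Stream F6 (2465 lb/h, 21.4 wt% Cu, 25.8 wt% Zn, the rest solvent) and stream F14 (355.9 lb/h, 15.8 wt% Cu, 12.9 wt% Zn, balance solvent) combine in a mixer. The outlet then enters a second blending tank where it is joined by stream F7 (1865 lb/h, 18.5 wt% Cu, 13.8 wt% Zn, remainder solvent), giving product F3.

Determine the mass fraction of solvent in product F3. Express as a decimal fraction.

Overall, product flow = 4685.9 lb/h.
solvent in = 2465×0.528 + 355.9×0.713 + 1865×0.677 = 2817.9 lb/h.
solvent fraction in F3 = 0.601.

0.601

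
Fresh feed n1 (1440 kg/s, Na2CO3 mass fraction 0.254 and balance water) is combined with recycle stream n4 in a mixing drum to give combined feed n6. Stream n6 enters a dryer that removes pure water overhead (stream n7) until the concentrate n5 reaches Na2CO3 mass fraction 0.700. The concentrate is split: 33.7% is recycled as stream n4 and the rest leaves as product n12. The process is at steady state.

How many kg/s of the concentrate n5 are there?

Overall Na2CO3 balance (none leaves overhead): Na2CO3 in fresh feed = Na2CO3 in product, i.e. 1440×0.254 = (1−0.337)·n5·0.700.
n5 = 365.76/(0.700×0.663) = 788.11 kg/s.

788.1 kg/s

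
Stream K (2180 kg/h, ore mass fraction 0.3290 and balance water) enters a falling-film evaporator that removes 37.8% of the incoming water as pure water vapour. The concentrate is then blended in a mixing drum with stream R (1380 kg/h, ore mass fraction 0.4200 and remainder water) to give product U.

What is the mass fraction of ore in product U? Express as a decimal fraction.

0.4313

Vapour removed = 0.378×0.671×2180 = 552.93 kg/h; concentrate = 1627.1 kg/h.
ore reaching the mixer = 717.22 (from concentrate) + 1380×0.420 = 1296.8 kg/h.
Product flow = 1627.1 + 1380 = 3007.1 kg/h; ore fraction = 0.4313.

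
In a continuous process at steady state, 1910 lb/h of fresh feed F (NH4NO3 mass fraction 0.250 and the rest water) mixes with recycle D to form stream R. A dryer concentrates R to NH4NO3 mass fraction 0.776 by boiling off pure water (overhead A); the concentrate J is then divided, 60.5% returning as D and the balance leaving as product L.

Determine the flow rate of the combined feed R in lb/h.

Overall NH4NO3 balance (none leaves overhead): NH4NO3 in fresh feed = NH4NO3 in product, i.e. 1910×0.250 = (1−0.605)·J·0.776.
J = 477.5/(0.776×0.395) = 1557.8 lb/h.
Recycle D = 0.605×1557.8 = 942.48 lb/h.
Combined feed R = 1910 + 942.48 = 2852.5 lb/h.

2852 lb/h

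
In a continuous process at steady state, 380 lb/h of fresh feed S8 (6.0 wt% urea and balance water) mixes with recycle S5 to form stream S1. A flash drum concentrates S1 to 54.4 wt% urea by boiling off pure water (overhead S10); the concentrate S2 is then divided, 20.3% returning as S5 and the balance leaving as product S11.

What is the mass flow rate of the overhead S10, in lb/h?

Overall urea balance (none leaves overhead): urea in fresh feed = urea in product, i.e. 380×0.060 = (1−0.203)·S2·0.544.
S2 = 22.8/(0.544×0.797) = 52.587 lb/h.
Recycle S5 = 0.203×52.587 = 10.675 lb/h.
Combined feed S1 = 380 + 10.675 = 390.68 lb/h.
Overhead S10 = S1 − S2 = 390.68 − 52.587 = 338.09 lb/h.

338.1 lb/h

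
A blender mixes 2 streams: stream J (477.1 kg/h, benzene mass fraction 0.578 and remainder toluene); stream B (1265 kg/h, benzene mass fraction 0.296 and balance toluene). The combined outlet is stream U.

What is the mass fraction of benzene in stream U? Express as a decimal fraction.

0.373

Total flow out = 477.1 + 1265 = 1742.1 kg/h.
benzene in = 477.1×0.578 + 1265×0.296 = 650.2 kg/h.
benzene mass fraction in U = 650.2/1742.1 = 0.373.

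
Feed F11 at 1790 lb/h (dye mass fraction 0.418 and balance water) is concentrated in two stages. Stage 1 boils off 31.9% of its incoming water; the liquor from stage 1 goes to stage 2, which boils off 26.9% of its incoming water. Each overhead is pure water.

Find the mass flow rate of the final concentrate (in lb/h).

water in feed = 1790×0.582 = 1041.8 lb/h.
After stage 1: water left = (1−0.319)×1041.8 = 709.45; stream total = 1457.7 lb/h.
After stage 2: water left = (1−0.269)×709.45 = 518.61; final concentrate = 1266.8 lb/h.

1267 lb/h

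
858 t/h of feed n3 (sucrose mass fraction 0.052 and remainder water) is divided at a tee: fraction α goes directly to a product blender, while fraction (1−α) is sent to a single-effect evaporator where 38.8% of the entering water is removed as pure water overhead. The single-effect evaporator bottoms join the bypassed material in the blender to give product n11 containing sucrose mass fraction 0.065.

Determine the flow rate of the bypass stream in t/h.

All 858×0.052 = 44.616 t/h of sucrose reaches n11, so n11 = 44.616/0.065 = 686.4 t/h and vapour = 171.6 t/h.
The evaporator receives (1−α)·858 of feed at 0.948 water and removes 0.388 of that water:
0.388×0.948×(1−α)×858 = 171.6
(1−α) = 171.6/315.59 = 0.5437;  α = 0.4563.
Bypass flow = 0.4563×858 = 391.47 t/h.

391.5 t/h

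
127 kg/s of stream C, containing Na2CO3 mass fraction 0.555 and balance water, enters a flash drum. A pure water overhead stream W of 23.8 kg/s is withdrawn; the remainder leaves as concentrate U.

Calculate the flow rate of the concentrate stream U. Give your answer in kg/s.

103.2 kg/s

Concentrate = 127 − 23.8 = 103.2 kg/s.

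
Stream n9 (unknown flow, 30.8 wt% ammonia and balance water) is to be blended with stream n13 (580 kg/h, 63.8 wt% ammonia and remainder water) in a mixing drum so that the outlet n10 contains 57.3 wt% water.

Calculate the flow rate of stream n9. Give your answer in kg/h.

Let n9 be the unknown flow. Total out = 580 + n9.
water balance: 209.96 + 0.692·n9 = 0.573·(580 + n9)
(0.692 − 0.573)·n9 = 0.573×580 − 209.96 = 122.38
n9 = 122.38 / 0.119 = 1028.4 kg/h

1028 kg/h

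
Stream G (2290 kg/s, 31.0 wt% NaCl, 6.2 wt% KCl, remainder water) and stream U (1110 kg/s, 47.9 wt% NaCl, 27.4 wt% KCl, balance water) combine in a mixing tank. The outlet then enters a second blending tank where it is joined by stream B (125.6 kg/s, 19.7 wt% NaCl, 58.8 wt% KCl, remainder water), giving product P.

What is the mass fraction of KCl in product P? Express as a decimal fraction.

Overall, product flow = 3525.6 kg/s.
KCl in = 2290×0.062 + 1110×0.274 + 125.6×0.588 = 519.97 kg/s.
KCl fraction in P = 0.147.

0.147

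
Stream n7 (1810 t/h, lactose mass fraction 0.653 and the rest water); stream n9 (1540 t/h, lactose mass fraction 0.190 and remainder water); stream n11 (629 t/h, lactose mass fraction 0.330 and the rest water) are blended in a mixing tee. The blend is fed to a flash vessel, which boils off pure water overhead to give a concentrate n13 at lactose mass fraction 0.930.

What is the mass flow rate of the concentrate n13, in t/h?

lactose entering = 1810×0.653 + 1540×0.190 + 629×0.330 = 1682.1 t/h.
All lactose reports to n13, so n13 = 1682.1/0.930 = 1808.7 t/h.

1809 t/h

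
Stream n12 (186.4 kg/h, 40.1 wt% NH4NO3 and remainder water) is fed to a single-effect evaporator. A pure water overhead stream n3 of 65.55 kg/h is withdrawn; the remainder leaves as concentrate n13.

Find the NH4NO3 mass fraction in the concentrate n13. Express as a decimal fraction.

NH4NO3 is not removed: 186.4×0.401 = 74.746 kg/h of NH4NO3 enters n13.
Concentrate = 186.4 − 65.55 = 120.85 kg/h.
Mass fraction = 74.746/120.85 = 0.619.

0.619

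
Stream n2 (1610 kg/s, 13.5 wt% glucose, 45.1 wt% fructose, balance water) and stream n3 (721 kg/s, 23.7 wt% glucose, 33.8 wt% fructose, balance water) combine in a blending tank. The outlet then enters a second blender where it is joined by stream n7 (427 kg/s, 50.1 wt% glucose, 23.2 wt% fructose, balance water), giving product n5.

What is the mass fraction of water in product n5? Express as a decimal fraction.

Overall, product flow = 2758 kg/s.
water in = 1610×0.414 + 721×0.425 + 427×0.267 = 1087 kg/s.
water fraction in n5 = 0.394.

0.394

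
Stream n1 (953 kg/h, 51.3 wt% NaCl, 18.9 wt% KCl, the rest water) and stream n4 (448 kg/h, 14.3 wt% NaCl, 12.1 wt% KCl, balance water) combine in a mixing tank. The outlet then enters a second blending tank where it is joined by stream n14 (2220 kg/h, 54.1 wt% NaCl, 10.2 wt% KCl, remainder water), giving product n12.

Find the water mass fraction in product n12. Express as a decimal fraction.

Overall, product flow = 3621 kg/h.
water in = 953×0.298 + 448×0.736 + 2220×0.357 = 1406.3 kg/h.
water fraction in n12 = 0.388.

0.388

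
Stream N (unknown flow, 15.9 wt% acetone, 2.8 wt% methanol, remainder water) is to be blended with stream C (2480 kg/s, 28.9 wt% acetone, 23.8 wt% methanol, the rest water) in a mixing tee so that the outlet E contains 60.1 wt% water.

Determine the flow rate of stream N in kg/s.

Let N be the unknown flow. Total out = 2480 + N.
water balance: 1173 + 0.813·N = 0.601·(2480 + N)
(0.813 − 0.601)·N = 0.601×2480 − 1173 = 317.44
N = 317.44 / 0.212 = 1497.4 kg/s

1497 kg/s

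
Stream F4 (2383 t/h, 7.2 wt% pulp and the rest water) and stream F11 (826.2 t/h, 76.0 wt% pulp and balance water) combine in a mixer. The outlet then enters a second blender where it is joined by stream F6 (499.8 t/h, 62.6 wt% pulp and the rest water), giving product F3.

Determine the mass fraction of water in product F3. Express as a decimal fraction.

0.7001

Overall, product flow = 3709 t/h.
water in = 2383×0.928 + 826.2×0.240 + 499.8×0.374 = 2596.6 t/h.
water fraction in F3 = 0.7001.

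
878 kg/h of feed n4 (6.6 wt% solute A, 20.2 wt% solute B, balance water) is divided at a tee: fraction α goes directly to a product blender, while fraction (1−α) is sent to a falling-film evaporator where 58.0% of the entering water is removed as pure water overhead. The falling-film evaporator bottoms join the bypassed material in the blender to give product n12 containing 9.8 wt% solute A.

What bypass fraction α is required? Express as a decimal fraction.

0.231

All 878×0.066 = 57.948 kg/h of solute A reaches n12, so n12 = 57.948/0.098 = 591.31 kg/h and vapour = 286.69 kg/h.
The evaporator receives (1−α)·878 of feed at 0.732 water and removes 0.580 of that water:
0.580×0.732×(1−α)×878 = 286.69
(1−α) = 286.69/372.76 = 0.7691;  α = 0.2309.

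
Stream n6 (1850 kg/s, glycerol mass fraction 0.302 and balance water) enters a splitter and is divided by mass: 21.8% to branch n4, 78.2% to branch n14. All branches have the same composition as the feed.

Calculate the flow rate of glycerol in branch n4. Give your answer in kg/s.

Branch n4 total = 0.218×1850 = 403.3 kg/s.
glycerol in n4 = 0.302×403.3 = 121.8 kg/s.

121.8 kg/s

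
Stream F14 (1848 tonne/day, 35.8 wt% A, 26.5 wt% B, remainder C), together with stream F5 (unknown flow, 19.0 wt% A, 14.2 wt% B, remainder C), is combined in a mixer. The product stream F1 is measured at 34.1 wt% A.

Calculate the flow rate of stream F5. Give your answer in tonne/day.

208.1 tonne/day

Let F5 be the unknown flow. Total out = 1848 + F5.
A balance: 661.58 + 0.190·F5 = 0.341·(1848 + F5)
(0.190 − 0.341)·F5 = 0.341×1848 − 661.58 = -31.416
F5 = -31.416 / -0.151 = 208.05 tonne/day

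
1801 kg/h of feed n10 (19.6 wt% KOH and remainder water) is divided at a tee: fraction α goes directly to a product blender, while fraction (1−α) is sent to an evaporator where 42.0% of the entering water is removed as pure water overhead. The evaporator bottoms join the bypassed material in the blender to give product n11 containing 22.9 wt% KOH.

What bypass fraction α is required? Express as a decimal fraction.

0.573

All 1801×0.196 = 353 kg/h of KOH reaches n11, so n11 = 353/0.229 = 1541.5 kg/h and vapour = 259.53 kg/h.
The evaporator receives (1−α)·1801 of feed at 0.804 water and removes 0.420 of that water:
0.420×0.804×(1−α)×1801 = 259.53
(1−α) = 259.53/608.16 = 0.4267;  α = 0.5733.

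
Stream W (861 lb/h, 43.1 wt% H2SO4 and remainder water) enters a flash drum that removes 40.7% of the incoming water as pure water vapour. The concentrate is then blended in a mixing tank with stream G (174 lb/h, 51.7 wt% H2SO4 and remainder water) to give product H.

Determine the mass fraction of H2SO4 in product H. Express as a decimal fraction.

Vapour removed = 0.407×0.569×861 = 199.39 lb/h; concentrate = 661.61 lb/h.
H2SO4 reaching the mixer = 371.09 (from concentrate) + 174×0.517 = 461.05 lb/h.
Product flow = 661.61 + 174 = 835.61 lb/h; H2SO4 fraction = 0.5518.

0.5518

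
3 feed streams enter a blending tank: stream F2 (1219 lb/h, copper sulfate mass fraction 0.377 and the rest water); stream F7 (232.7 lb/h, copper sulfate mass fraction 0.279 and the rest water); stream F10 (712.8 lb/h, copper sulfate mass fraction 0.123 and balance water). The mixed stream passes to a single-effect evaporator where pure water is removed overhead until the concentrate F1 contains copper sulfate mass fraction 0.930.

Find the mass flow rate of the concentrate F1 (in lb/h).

copper sulfate entering = 1219×0.377 + 232.7×0.279 + 712.8×0.123 = 612.16 lb/h.
All copper sulfate reports to F1, so F1 = 612.16/0.930 = 658.24 lb/h.

658.2 lb/h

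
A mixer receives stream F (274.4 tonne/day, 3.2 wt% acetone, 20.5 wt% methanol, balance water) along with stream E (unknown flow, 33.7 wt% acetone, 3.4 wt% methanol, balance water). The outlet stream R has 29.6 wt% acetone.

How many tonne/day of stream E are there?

1767 tonne/day

Let E be the unknown flow. Total out = 274.4 + E.
acetone balance: 8.7808 + 0.337·E = 0.296·(274.4 + E)
(0.337 − 0.296)·E = 0.296×274.4 − 8.7808 = 72.442
E = 72.442 / 0.041 = 1766.9 tonne/day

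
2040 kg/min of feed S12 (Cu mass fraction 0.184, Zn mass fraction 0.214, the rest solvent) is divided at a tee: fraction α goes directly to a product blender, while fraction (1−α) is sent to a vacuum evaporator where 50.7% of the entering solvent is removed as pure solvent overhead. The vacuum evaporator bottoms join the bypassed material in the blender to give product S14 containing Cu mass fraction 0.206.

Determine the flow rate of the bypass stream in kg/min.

1326 kg/min

All 2040×0.184 = 375.36 kg/min of Cu reaches S14, so S14 = 375.36/0.206 = 1822.1 kg/min and vapour = 217.86 kg/min.
The evaporator receives (1−α)·2040 of feed at 0.602 solvent and removes 0.507 of that solvent:
0.507×0.602×(1−α)×2040 = 217.86
(1−α) = 217.86/622.64 = 0.3499;  α = 0.6501.
Bypass flow = 0.6501×2040 = 1326.2 kg/min.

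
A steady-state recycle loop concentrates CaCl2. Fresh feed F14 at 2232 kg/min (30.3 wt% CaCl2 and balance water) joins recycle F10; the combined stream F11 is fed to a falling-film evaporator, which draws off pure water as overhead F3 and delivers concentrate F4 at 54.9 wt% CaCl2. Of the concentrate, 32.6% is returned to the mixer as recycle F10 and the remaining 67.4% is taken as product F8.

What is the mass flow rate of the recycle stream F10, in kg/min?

595.8 kg/min

Overall CaCl2 balance (none leaves overhead): CaCl2 in fresh feed = CaCl2 in product, i.e. 2232×0.303 = (1−0.326)·F4·0.549.
F4 = 676.3/(0.549×0.674) = 1827.7 kg/min.
Recycle F10 = 0.326×1827.7 = 595.83 kg/min.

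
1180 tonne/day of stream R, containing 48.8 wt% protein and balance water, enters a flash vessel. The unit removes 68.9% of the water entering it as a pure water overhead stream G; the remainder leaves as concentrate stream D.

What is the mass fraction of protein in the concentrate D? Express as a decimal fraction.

protein is not removed: 1180×0.488 = 575.84 tonne/day of protein enters D.
water entering = 1180×0.512 = 604.16 tonne/day; overhead removed = 0.689×604.16 = 416.27 tonne/day.
Concentrate = 1180 − 416.27 = 763.73 tonne/day.
Mass fraction = 575.84/763.73 = 0.754.

0.754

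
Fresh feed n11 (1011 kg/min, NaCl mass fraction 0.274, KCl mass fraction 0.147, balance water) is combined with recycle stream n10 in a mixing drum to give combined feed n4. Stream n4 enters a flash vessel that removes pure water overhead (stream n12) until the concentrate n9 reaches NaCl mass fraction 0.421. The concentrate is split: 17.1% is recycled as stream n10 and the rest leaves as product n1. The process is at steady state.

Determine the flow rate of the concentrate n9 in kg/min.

793.7 kg/min

Overall NaCl balance (none leaves overhead): NaCl in fresh feed = NaCl in product, i.e. 1011×0.274 = (1−0.171)·n9·0.421.
n9 = 277.01/(0.421×0.829) = 793.72 kg/min.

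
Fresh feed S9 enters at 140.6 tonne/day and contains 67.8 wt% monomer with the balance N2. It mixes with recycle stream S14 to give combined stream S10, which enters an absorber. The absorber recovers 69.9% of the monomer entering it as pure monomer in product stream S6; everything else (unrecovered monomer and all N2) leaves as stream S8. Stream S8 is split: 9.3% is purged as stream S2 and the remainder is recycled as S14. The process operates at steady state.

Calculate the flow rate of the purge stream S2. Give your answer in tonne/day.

N2 enters only via S9 and leaves only via the purge: 140.6×0.322 = 0.093×(N2 in S8), and the absorber passes all N2, so N2 in S10 = N2 in S8 = 486.81 tonne/day.
monomer in S10: m_A = 140.6×0.678 + (1−0.093)·(1−0.699)·m_A, so m_A = 95.327/0.7270 = 131.12 tonne/day.
S8 = (1−0.699)×131.12 + 486.81 = 526.28 tonne/day.
Purge S2 = 0.093×526.28 = 48.944 tonne/day.

48.94 tonne/day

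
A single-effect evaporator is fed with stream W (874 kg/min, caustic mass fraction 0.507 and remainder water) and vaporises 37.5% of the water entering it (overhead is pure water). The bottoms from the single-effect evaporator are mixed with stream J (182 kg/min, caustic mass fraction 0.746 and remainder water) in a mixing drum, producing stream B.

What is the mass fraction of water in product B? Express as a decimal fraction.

Vapour removed = 0.375×0.493×874 = 161.58 kg/min; concentrate = 712.42 kg/min.
water reaching the mixer = 269.3 (from concentrate) + 182×0.254 = 315.53 kg/min.
Product flow = 712.42 + 182 = 894.42 kg/min; water fraction = 0.353.

0.353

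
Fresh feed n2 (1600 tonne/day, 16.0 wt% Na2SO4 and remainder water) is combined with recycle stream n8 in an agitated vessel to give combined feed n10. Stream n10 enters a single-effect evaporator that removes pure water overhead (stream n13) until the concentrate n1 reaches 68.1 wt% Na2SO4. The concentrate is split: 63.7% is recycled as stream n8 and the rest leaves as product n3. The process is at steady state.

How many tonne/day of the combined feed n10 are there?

2260 tonne/day

Overall Na2SO4 balance (none leaves overhead): Na2SO4 in fresh feed = Na2SO4 in product, i.e. 1600×0.160 = (1−0.637)·n1·0.681.
n1 = 256/(0.681×0.363) = 1035.6 tonne/day.
Recycle n8 = 0.637×1035.6 = 659.67 tonne/day.
Combined feed n10 = 1600 + 659.67 = 2259.7 tonne/day.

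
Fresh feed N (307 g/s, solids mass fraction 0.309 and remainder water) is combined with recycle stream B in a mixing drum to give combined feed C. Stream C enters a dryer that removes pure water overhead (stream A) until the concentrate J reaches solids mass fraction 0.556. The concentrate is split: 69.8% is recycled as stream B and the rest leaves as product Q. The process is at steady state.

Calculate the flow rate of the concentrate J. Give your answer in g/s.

565 g/s

Overall solids balance (none leaves overhead): solids in fresh feed = solids in product, i.e. 307×0.309 = (1−0.698)·J·0.556.
J = 94.863/(0.556×0.302) = 564.96 g/s.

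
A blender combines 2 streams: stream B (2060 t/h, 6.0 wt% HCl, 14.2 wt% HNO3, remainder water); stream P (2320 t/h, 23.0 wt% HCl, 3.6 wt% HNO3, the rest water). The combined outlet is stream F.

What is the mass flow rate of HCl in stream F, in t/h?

657.2 t/h

HCl out = HCl in = 2060×0.060 + 2320×0.230 = 657.2 t/h.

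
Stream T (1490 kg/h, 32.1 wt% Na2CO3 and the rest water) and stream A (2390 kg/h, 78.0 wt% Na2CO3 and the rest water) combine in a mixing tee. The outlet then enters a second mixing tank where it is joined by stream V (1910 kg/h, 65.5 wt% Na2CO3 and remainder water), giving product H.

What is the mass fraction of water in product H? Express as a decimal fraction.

0.379

Overall, product flow = 5790 kg/h.
water in = 1490×0.679 + 2390×0.220 + 1910×0.345 = 2196.5 kg/h.
water fraction in H = 0.379.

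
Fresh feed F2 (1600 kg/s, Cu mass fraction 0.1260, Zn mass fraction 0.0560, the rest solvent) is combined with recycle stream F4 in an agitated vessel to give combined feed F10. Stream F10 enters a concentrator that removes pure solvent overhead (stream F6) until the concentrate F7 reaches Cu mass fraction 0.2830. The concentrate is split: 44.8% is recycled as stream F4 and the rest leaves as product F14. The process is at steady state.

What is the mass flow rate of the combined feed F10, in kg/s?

Overall Cu balance (none leaves overhead): Cu in fresh feed = Cu in product, i.e. 1600×0.126 = (1−0.448)·F7·0.283.
F7 = 201.6/(0.283×0.552) = 1290.5 kg/s.
Recycle F4 = 0.448×1290.5 = 578.15 kg/s.
Combined feed F10 = 1600 + 578.15 = 2178.2 kg/s.

2178 kg/s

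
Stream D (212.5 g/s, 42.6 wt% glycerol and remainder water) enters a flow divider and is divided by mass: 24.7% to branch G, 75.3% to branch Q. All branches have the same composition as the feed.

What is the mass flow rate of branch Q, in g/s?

Branch Q flow = 0.753×212.5 = 160.01 g/s.

160 g/s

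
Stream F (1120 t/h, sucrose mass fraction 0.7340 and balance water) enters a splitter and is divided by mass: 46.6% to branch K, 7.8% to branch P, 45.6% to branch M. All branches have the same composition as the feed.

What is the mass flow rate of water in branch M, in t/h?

135.9 t/h

Branch M total = 0.456×1120 = 510.72 t/h.
water in M = 0.266×510.72 = 135.85 t/h.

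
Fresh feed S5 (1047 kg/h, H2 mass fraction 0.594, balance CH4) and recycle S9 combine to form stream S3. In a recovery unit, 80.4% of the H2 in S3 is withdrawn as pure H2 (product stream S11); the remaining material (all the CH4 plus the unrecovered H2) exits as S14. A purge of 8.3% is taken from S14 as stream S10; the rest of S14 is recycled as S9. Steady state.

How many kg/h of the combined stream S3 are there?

5880 kg/h

CH4 enters only via S5 and leaves only via the purge: 1047×0.406 = 0.083×(CH4 in S14), and the recovery unit passes all CH4, so CH4 in S3 = CH4 in S14 = 5121.5 kg/h.
H2 in S3: m_A = 1047×0.594 + (1−0.083)·(1−0.804)·m_A, so m_A = 621.92/0.8203 = 758.19 kg/h.
S3 = 758.19 + 5121.5 = 5879.7 kg/h.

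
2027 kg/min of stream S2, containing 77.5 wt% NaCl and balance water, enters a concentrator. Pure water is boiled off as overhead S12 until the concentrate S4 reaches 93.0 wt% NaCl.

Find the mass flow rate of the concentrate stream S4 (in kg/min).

NaCl is conserved: 2027×0.775 = 1570.9 kg/min all reports to the concentrate.
Concentrate = 1570.9/(target fraction) = 1689.2 kg/min.

1689 kg/min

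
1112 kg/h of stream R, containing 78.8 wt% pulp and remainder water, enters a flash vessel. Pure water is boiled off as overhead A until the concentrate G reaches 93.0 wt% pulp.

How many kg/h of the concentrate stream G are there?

pulp is conserved: 1112×0.788 = 876.26 kg/h all reports to the concentrate.
Concentrate = 876.26/(target fraction) = 942.21 kg/h.

942.2 kg/h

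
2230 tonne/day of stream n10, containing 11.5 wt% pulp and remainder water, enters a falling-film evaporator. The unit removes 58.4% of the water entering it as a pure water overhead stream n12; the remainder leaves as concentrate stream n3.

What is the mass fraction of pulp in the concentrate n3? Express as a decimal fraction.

pulp is not removed: 2230×0.115 = 256.45 tonne/day of pulp enters n3.
water entering = 2230×0.885 = 1973.5 tonne/day; overhead removed = 0.584×1973.5 = 1152.6 tonne/day.
Concentrate = 2230 − 1152.6 = 1077.4 tonne/day.
Mass fraction = 256.45/1077.4 = 0.238.

0.238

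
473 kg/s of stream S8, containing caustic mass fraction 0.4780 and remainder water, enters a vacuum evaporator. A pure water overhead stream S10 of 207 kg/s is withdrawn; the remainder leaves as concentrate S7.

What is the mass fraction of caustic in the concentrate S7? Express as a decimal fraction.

0.8500

caustic is not removed: 473×0.478 = 226.09 kg/s of caustic enters S7.
Concentrate = 473 − 207 = 266 kg/s.
Mass fraction = 226.09/266 = 0.8500.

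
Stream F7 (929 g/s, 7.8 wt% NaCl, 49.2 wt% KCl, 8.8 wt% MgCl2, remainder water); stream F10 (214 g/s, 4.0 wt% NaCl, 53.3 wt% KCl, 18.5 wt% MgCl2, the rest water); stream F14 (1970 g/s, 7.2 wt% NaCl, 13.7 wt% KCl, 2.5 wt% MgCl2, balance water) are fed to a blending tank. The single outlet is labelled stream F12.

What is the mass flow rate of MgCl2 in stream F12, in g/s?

170.6 g/s

MgCl2 out = MgCl2 in = 929×0.088 + 214×0.185 + 1970×0.025 = 170.59 g/s.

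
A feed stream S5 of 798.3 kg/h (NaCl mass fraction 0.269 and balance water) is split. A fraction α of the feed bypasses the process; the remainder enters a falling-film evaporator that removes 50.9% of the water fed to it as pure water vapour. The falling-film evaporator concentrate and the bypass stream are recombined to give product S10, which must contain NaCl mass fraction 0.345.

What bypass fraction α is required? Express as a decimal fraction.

0.408

All 798.3×0.269 = 214.74 kg/h of NaCl reaches S10, so S10 = 214.74/0.345 = 622.44 kg/h and vapour = 175.86 kg/h.
The evaporator receives (1−α)·798.3 of feed at 0.731 water and removes 0.509 of that water:
0.509×0.731×(1−α)×798.3 = 175.86
(1−α) = 175.86/297.03 = 0.5921;  α = 0.4079.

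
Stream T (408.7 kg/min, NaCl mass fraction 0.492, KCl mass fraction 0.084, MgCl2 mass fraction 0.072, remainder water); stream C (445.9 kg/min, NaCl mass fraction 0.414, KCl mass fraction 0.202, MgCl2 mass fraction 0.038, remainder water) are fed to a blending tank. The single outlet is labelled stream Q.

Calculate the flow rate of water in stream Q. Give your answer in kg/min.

water out = water in = 408.7×0.352 + 445.9×0.346 = 298.14 kg/min.

298.1 kg/min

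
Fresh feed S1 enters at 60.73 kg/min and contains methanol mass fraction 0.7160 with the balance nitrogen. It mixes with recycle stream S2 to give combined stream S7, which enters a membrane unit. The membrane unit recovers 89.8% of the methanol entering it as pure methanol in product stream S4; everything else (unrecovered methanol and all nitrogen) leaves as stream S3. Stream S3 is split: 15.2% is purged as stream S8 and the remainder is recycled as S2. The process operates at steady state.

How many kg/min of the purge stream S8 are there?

nitrogen enters only via S1 and leaves only via the purge: 60.73×0.284 = 0.152×(nitrogen in S3), and the membrane unit passes all nitrogen, so nitrogen in S7 = nitrogen in S3 = 113.47 kg/min.
methanol in S7: m_A = 60.73×0.716 + (1−0.152)·(1−0.898)·m_A, so m_A = 43.483/0.9135 = 47.6 kg/min.
S3 = (1−0.898)×47.6 + 113.47 = 118.32 kg/min.
Purge S8 = 0.152×118.32 = 17.985 kg/min.

17.99 kg/min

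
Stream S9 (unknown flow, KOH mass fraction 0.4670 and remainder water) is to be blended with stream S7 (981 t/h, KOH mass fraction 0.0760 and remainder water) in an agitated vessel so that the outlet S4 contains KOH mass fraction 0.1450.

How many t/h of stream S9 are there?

210.2 t/h

Let S9 be the unknown flow. Total out = 981 + S9.
KOH balance: 74.556 + 0.467·S9 = 0.145·(981 + S9)
(0.467 − 0.145)·S9 = 0.145×981 − 74.556 = 67.689
S9 = 67.689 / 0.322 = 210.21 t/h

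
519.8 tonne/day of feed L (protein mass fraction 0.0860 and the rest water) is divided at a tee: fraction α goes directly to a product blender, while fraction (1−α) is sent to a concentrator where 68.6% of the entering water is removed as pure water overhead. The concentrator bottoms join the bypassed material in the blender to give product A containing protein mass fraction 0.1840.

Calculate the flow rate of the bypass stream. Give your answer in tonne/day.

78.26 tonne/day

All 519.8×0.086 = 44.703 tonne/day of protein reaches A, so A = 44.703/0.184 = 242.95 tonne/day and vapour = 276.85 tonne/day.
The evaporator receives (1−α)·519.8 of feed at 0.914 water and removes 0.686 of that water:
0.686×0.914×(1−α)×519.8 = 276.85
(1−α) = 276.85/325.92 = 0.8495;  α = 0.1505.
Bypass flow = 0.1505×519.8 = 78.256 tonne/day.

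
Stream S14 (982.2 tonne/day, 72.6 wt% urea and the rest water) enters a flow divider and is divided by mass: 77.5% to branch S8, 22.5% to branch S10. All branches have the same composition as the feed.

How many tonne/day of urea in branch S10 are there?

Branch S10 total = 0.225×982.2 = 221 tonne/day.
urea in S10 = 0.726×221 = 160.44 tonne/day.

160.4 tonne/day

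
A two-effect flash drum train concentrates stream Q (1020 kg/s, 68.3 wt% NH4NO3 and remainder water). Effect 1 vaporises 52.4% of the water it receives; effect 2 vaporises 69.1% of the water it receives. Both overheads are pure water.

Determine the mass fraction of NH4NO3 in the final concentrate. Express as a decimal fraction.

0.936

water in feed = 1020×0.317 = 323.34 kg/s.
After stage 1: water left = (1−0.524)×323.34 = 153.91; stream total = 850.57 kg/s.
After stage 2: water left = (1−0.691)×153.91 = 47.558; final concentrate = 744.22 kg/s.
NH4NO3 fraction = 696.66/744.22 = 0.936.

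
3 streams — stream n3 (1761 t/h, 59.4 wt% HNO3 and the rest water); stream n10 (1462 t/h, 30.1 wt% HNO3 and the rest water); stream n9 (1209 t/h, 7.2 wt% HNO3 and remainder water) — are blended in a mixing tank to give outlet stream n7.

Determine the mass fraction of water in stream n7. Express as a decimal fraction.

0.645

Total flow out = 1761 + 1462 + 1209 = 4432 t/h.
water in = 1761×0.406 + 1462×0.699 + 1209×0.928 = 2858.9 t/h.
water mass fraction in n7 = 2858.9/4432 = 0.645.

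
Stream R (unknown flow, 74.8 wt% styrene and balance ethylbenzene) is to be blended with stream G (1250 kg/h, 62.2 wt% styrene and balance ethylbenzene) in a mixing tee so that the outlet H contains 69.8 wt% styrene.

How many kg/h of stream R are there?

1900 kg/h

Let R be the unknown flow. Total out = 1250 + R.
styrene balance: 777.5 + 0.748·R = 0.698·(1250 + R)
(0.748 − 0.698)·R = 0.698×1250 − 777.5 = 95
R = 95 / 0.050 = 1900 kg/h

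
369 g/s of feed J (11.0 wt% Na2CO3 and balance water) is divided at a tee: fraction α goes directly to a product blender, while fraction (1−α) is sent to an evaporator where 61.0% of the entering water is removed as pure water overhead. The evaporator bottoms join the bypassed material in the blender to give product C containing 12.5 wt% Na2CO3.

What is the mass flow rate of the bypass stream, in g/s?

287.4 g/s

All 369×0.110 = 40.59 g/s of Na2CO3 reaches C, so C = 40.59/0.125 = 324.72 g/s and vapour = 44.28 g/s.
The evaporator receives (1−α)·369 of feed at 0.890 water and removes 0.610 of that water:
0.610×0.890×(1−α)×369 = 44.28
(1−α) = 44.28/200.33 = 0.2210;  α = 0.7790.
Bypass flow = 0.7790×369 = 287.44 g/s.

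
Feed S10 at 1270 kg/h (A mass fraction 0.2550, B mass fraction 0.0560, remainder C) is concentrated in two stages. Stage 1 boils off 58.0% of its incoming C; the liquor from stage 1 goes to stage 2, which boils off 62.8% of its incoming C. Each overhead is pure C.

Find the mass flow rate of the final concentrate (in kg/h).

531.7 kg/h

C in feed = 1270×0.689 = 875.03 kg/h.
After stage 1: C left = (1−0.580)×875.03 = 367.51; stream total = 762.48 kg/h.
After stage 2: C left = (1−0.628)×367.51 = 136.71; final concentrate = 531.68 kg/h.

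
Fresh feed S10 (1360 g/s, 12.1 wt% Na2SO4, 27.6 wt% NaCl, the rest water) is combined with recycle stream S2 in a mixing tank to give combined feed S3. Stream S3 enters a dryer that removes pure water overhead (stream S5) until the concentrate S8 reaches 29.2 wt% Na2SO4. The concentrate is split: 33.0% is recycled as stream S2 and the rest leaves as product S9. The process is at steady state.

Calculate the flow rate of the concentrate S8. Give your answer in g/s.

Overall Na2SO4 balance (none leaves overhead): Na2SO4 in fresh feed = Na2SO4 in product, i.e. 1360×0.121 = (1−0.330)·S8·0.292.
S8 = 164.56/(0.292×0.670) = 841.14 g/s.

841.1 g/s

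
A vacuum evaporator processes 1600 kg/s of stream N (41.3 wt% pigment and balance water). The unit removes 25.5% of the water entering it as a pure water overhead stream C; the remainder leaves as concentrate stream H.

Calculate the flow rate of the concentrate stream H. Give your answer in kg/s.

1361 kg/s

water entering = 1600×0.587 = 939.2 kg/s; overhead removed = 0.255×939.2 = 239.5 kg/s.
Concentrate = 1600 − 239.5 = 1360.5 kg/s.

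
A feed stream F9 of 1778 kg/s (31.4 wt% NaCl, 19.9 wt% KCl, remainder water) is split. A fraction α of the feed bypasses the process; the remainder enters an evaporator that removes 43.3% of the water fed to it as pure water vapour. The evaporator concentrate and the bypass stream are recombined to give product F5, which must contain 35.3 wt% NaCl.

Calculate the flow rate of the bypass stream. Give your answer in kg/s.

846.5 kg/s

All 1778×0.314 = 558.29 kg/s of NaCl reaches F5, so F5 = 558.29/0.353 = 1581.6 kg/s and vapour = 196.44 kg/s.
The evaporator receives (1−α)·1778 of feed at 0.487 water and removes 0.433 of that water:
0.433×0.487×(1−α)×1778 = 196.44
(1−α) = 196.44/374.93 = 0.5239;  α = 0.4761.
Bypass flow = 0.4761×1778 = 846.45 kg/s.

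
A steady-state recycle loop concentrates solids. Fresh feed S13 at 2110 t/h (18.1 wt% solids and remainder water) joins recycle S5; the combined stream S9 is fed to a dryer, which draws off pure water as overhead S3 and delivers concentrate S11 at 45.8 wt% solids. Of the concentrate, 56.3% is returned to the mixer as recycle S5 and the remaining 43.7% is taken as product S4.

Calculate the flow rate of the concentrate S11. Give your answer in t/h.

Overall solids balance (none leaves overhead): solids in fresh feed = solids in product, i.e. 2110×0.181 = (1−0.563)·S11·0.458.
S11 = 381.91/(0.458×0.437) = 1908.2 t/h.

1908 t/h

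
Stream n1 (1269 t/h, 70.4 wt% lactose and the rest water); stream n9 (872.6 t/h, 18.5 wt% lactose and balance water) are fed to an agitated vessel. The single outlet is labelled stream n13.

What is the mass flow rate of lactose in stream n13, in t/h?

lactose out = lactose in = 1269×0.704 + 872.6×0.185 = 1054.8 t/h.

1055 t/h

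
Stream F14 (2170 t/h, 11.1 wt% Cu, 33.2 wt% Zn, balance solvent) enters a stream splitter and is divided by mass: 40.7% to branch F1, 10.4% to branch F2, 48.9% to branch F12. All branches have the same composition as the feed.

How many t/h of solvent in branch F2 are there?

Branch F2 total = 0.104×2170 = 225.68 t/h.
solvent in F2 = 0.557×225.68 = 125.7 t/h.

125.7 t/h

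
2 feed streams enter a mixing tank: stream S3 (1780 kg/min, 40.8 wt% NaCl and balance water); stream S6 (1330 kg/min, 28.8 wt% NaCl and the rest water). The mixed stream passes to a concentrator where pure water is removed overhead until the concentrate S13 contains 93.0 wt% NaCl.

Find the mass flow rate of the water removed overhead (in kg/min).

1917 kg/min

NaCl entering = 1780×0.408 + 1330×0.288 = 1109.3 kg/min.
All NaCl reports to S13, so S13 = 1109.3/0.930 = 1192.8 kg/min.
Total feed = 3110 kg/min; overhead = 3110 − 1192.8 = 1917.2 kg/min.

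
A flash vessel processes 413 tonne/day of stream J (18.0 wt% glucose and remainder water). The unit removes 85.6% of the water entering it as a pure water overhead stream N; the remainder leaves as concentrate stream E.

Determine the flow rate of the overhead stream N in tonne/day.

289.9 tonne/day

water entering = 413×0.820 = 338.66 tonne/day; overhead removed = 0.856×338.66 = 289.89 tonne/day.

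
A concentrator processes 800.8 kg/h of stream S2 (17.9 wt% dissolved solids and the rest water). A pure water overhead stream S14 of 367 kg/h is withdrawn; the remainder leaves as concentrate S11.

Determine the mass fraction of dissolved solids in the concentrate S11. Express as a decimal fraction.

dissolved solids is not removed: 800.8×0.179 = 143.34 kg/h of dissolved solids enters S11.
Concentrate = 800.8 − 367 = 433.8 kg/h.
Mass fraction = 143.34/433.8 = 0.330.

0.330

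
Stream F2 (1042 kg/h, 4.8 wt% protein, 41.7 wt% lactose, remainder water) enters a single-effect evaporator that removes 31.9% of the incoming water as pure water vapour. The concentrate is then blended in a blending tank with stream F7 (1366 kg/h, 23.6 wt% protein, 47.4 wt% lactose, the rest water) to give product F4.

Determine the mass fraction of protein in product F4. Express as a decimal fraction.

Vapour removed = 0.319×0.535×1042 = 177.83 kg/h; concentrate = 864.17 kg/h.
protein reaching the mixer = 50.016 (from concentrate) + 1366×0.236 = 372.39 kg/h.
Product flow = 864.17 + 1366 = 2230.2 kg/h; protein fraction = 0.1670.

0.1670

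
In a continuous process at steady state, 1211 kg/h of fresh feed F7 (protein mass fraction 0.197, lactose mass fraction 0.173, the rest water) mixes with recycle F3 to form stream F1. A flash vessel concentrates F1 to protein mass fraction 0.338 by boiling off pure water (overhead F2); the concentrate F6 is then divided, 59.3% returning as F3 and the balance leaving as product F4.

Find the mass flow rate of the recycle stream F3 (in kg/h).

1028 kg/h

Overall protein balance (none leaves overhead): protein in fresh feed = protein in product, i.e. 1211×0.197 = (1−0.593)·F6·0.338.
F6 = 238.57/(0.338×0.407) = 1734.2 kg/h.
Recycle F3 = 0.593×1734.2 = 1028.4 kg/h.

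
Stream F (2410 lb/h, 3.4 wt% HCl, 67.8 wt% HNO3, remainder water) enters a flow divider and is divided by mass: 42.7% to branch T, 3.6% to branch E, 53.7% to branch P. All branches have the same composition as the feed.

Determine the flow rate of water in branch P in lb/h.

Branch P total = 0.537×2410 = 1294.2 lb/h.
water in P = 0.288×1294.2 = 372.72 lb/h.

372.7 lb/h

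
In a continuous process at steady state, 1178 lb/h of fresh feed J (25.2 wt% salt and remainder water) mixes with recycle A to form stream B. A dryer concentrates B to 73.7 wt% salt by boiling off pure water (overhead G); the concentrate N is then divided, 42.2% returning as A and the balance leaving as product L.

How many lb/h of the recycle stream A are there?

294.1 lb/h

Overall salt balance (none leaves overhead): salt in fresh feed = salt in product, i.e. 1178×0.252 = (1−0.422)·N·0.737.
N = 296.86/(0.737×0.578) = 696.87 lb/h.
Recycle A = 0.422×696.87 = 294.08 lb/h.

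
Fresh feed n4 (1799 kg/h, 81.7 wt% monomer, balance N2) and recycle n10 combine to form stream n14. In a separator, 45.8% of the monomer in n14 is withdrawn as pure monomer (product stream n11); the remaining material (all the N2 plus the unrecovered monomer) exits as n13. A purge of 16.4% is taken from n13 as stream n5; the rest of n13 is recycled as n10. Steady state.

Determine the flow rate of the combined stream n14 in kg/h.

N2 enters only via n4 and leaves only via the purge: 1799×0.183 = 0.164×(N2 in n13), and the separator passes all N2, so N2 in n14 = N2 in n13 = 2007.4 kg/h.
monomer in n14: m_A = 1799×0.817 + (1−0.164)·(1−0.458)·m_A, so m_A = 1469.8/0.5469 = 2687.5 kg/h.
n14 = 2687.5 + 2007.4 = 4695 kg/h.

4695 kg/h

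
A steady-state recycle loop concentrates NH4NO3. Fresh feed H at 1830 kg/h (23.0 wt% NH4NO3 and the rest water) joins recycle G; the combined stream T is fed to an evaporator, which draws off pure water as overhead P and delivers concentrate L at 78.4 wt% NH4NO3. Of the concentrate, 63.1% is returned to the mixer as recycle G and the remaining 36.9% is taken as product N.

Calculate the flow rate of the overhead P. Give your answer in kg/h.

Overall NH4NO3 balance (none leaves overhead): NH4NO3 in fresh feed = NH4NO3 in product, i.e. 1830×0.230 = (1−0.631)·L·0.784.
L = 420.9/(0.784×0.369) = 1454.9 kg/h.
Recycle G = 0.631×1454.9 = 918.05 kg/h.
Combined feed T = 1830 + 918.05 = 2748 kg/h.
Overhead P = T − L = 2748 − 1454.9 = 1293.1 kg/h.

1293 kg/h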